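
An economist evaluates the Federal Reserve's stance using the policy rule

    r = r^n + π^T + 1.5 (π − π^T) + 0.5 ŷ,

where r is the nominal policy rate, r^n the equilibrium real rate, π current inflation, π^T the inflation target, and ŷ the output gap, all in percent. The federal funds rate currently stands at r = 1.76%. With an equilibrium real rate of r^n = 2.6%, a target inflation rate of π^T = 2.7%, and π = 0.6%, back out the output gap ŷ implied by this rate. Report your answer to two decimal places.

-0.78%

0.5 ŷ = 1.76 − 2.6 − 2.7 − 1.5 × (0.6 − 2.7) = -0.39
ŷ = -0.39 / 0.5 = -0.78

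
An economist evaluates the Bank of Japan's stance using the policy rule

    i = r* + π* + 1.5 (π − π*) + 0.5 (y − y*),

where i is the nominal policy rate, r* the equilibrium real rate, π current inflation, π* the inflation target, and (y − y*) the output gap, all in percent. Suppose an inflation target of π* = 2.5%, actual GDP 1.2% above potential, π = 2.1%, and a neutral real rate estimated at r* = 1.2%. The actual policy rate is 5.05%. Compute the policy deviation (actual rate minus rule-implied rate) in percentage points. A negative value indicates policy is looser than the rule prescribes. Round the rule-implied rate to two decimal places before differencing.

1.35 pp

Output 1.2% above potential → (y − y*) = 1.2.
i = 1.2 + 2.5 + 1.5 × (2.1 − 2.5) + 0.5 × 1.2
   = 1.2 + 2.5 − 0.6 + 0.6 = 3.70
Deviation = 5.05 − 3.70 = 1.35 pp.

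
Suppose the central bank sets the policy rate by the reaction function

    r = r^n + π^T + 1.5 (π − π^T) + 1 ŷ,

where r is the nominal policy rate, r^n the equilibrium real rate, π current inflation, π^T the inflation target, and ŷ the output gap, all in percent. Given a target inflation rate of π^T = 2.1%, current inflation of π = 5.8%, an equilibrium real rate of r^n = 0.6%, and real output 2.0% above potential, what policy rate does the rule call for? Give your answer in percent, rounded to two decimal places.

10.25%

Output 2.0% above potential → ŷ = 2.0.
r = 0.6 + 2.1 + 1.5 × (5.8 − 2.1) + 1 × 2.0
   = 0.6 + 2.1 + 5.55 + 2 = 10.25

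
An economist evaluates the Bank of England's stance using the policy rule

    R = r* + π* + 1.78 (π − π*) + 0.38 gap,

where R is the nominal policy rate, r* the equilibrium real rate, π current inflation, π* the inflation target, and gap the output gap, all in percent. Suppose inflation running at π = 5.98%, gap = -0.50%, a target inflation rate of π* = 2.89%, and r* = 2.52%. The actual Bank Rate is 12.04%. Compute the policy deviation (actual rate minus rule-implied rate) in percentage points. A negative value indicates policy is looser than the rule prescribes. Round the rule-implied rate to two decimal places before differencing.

R = 2.52 + 2.89 + 1.78 × (5.98 − 2.89) + 0.38 × (-0.50)
   = 2.52 + 2.89 + 5.5002 − 0.19 = 10.72
Deviation = 12.04 − 10.72 = 1.32 pp.

1.32 pp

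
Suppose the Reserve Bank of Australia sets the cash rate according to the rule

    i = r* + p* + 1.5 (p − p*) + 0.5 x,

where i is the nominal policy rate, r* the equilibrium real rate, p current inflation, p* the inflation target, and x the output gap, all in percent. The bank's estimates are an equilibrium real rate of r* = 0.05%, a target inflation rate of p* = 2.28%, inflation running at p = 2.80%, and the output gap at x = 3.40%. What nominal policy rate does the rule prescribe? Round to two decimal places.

i = 0.05 + 2.28 + 1.5 × (2.80 − 2.28) + 0.5 × 3.40
   = 0.05 + 2.28 + 0.78 + 1.7 = 4.81

4.81%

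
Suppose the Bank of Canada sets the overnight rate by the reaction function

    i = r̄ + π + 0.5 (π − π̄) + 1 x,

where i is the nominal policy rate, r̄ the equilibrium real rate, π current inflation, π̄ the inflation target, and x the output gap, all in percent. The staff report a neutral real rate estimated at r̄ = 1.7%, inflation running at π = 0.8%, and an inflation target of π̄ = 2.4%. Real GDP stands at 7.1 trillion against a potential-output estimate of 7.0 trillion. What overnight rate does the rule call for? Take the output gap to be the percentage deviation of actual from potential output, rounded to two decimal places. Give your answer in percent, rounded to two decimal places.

3.13%

Output gap = 100 × (7.1 − 7.0) / 7.0 = 1.43%.
i = 1.70 + 0.80 + 0.5 × (0.80 − 2.40) + 1 × 1.43
   = 1.70 + 0.8 − 0.8 + 1.43 = 3.13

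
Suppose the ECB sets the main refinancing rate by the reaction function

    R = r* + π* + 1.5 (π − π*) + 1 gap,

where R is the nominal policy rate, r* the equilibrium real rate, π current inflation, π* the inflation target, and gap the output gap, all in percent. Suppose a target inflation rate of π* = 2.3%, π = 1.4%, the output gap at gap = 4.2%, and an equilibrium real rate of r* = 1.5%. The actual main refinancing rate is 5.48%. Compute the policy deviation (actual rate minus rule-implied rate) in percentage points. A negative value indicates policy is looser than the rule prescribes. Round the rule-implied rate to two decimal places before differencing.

-1.17 pp

R = 1.5 + 2.3 + 1.5 × (1.4 − 2.3) + 1 × 4.2
   = 1.5 + 2.3 − 1.35 + 4.2 = 6.65
Deviation = 5.48 − 6.65 = -1.17 pp.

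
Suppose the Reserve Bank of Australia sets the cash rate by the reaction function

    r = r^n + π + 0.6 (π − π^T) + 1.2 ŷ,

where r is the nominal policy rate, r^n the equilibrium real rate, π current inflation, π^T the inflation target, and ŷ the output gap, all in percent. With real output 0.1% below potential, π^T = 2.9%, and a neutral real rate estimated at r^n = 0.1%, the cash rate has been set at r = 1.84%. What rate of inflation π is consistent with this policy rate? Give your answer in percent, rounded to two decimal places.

2.25%

Output 0.1% below potential → ŷ = -0.1.
Collecting π: r = r^n + (1 + 0.6) π − 0.6 π^T + 1.2 ŷ
1.6 π = 1.84 − 0.1 + 0.6 × 2.9 − 1.2 × (-0.1) = 3.6
π = 3.6 / 1.6 = 2.25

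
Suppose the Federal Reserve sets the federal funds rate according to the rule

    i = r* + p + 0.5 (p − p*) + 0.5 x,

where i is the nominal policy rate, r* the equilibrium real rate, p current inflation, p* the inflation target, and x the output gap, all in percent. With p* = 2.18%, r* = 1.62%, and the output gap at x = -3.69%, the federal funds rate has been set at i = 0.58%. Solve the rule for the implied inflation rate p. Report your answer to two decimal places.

1.26%

Collecting p: i = r* + (1 + 0.5) p − 0.5 p* + 0.5 x
1.5 p = 0.58 − 1.62 + 0.5 × 2.18 − 0.5 × (-3.69) = 1.895
p = 1.895 / 1.5 = 1.26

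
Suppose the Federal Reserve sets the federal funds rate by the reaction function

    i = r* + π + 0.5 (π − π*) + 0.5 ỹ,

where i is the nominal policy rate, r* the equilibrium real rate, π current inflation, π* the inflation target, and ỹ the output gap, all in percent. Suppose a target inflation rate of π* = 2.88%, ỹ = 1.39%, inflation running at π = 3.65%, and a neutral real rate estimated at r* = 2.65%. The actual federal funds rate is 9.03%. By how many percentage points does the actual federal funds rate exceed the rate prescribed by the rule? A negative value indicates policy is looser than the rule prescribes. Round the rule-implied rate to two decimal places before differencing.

i = 2.65 + 3.65 + 0.5 × (3.65 − 2.88) + 0.5 × 1.39
   = 2.65 + 3.65 + 0.385 + 0.695 = 7.38
Deviation = 9.03 − 7.38 = 1.65 pp.

1.65 pp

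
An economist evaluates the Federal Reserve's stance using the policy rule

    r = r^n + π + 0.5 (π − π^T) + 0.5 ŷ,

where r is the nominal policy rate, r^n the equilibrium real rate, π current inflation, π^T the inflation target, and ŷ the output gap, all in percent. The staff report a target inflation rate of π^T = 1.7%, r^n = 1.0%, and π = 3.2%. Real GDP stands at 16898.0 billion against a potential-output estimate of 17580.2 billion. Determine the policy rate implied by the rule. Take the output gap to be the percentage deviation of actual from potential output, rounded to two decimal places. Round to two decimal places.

3.01%

Output gap = 100 × (16898.0 − 17580.2) / 17580.2 = -3.88%.
r = 1.00 + 3.20 + 0.5 × (3.20 − 1.70) + 0.5 × (-3.88)
   = 1.00 + 3.2 + 0.75 − 1.94 = 3.01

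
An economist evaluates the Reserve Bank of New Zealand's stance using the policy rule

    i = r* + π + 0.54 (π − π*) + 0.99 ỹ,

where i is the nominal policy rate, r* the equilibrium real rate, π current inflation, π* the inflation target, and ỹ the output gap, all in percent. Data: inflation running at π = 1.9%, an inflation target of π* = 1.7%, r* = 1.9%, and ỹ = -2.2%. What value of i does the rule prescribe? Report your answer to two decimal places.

i = 1.9 + 1.9 + 0.54 × (1.9 − 1.7) + 0.99 × (-2.2)
   = 1.9 + 1.9 + 0.108 − 2.178 = 1.73

1.73%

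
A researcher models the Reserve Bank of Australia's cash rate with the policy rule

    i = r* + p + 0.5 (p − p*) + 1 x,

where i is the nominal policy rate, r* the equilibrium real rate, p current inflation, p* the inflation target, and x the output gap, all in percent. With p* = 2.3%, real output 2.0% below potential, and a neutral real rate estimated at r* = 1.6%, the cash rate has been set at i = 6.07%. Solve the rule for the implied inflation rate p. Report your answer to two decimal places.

Output 2.0% below potential → x = -2.0.
Collecting p: i = r* + (1 + 0.5) p − 0.5 p* + 1 x
1.5 p = 6.07 − 1.6 + 0.5 × 2.3 − 1 × (-2.0) = 7.62
p = 7.62 / 1.5 = 5.08

5.08%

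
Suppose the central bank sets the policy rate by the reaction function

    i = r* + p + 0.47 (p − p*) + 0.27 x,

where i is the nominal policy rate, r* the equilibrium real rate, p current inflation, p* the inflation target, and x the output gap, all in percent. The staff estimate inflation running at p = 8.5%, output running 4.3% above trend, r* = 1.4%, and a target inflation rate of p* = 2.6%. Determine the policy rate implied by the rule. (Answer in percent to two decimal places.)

Output 4.3% above potential → x = 4.3.
i = 1.4 + 8.5 + 0.47 × (8.5 − 2.6) + 0.27 × 4.3
   = 1.4 + 8.5 + 2.773 + 1.161 = 13.83

13.83%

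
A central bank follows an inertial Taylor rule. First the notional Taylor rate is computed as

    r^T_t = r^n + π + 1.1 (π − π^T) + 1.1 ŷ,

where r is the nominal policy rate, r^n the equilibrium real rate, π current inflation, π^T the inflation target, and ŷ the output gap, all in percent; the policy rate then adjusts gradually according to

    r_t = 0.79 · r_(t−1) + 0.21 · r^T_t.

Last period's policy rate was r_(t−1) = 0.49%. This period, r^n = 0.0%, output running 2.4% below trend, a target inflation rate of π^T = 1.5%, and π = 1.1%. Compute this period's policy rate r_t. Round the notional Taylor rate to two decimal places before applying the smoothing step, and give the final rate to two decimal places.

-0.03%

Output 2.4% below potential → ŷ = -2.4.
r^T_t = 0.0 + 1.1 + 1.1 × (1.1 − 1.5) + 1.1 × (-2.4)
   = 0.0 + 1.1 − 0.44 − 2.64 = -1.98
r_t = 0.79 × 0.49 + 0.21 × (-1.98) = 0.3871 − 0.4158 = -0.03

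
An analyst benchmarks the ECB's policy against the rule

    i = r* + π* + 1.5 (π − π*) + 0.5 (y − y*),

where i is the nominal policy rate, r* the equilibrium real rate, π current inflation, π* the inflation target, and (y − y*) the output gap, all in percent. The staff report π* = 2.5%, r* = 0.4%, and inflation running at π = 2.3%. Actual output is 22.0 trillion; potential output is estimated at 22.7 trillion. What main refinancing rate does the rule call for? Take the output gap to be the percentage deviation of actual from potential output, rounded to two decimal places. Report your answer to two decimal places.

1.06%

Output gap = 100 × (22.0 − 22.7) / 22.7 = -3.08%.
i = 0.40 + 2.50 + 1.5 × (2.30 − 2.50) + 0.5 × (-3.08)
   = 0.40 + 2.5 − 0.3 − 1.54 = 1.06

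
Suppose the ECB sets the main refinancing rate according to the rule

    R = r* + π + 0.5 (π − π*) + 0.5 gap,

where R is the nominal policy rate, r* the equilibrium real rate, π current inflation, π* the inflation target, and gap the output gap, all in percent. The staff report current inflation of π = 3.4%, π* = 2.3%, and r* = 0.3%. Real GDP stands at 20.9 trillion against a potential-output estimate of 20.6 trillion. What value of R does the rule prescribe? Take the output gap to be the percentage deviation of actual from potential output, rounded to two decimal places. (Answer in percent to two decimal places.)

4.98%

Output gap = 100 × (20.9 − 20.6) / 20.6 = 1.46%.
R = 0.30 + 3.40 + 0.5 × (3.40 − 2.30) + 0.5 × 1.46
   = 0.30 + 3.4 + 0.55 + 0.73 = 4.98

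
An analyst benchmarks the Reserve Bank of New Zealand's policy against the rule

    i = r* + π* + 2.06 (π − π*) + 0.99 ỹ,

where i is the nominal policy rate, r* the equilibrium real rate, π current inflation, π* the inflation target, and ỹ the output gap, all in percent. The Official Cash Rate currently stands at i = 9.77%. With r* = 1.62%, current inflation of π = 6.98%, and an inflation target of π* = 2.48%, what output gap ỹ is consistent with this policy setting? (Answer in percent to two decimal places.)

-3.64%

0.99 ỹ = 9.77 − 1.62 − 2.48 − 2.06 × (6.98 − 2.48) = -3.6
ỹ = -3.6 / 0.99 = -3.64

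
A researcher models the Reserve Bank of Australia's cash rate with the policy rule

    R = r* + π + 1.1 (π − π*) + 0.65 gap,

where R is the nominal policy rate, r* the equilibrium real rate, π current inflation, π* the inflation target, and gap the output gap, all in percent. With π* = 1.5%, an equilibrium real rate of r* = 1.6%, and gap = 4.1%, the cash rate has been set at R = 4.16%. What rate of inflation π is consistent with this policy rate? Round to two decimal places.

0.74%

Collecting π: R = r* + (1 + 1.1) π − 1.1 π* + 0.65 gap
2.1 π = 4.16 − 1.6 + 1.1 × 1.5 − 0.65 × 4.1 = 1.545
π = 1.545 / 2.1 = 0.74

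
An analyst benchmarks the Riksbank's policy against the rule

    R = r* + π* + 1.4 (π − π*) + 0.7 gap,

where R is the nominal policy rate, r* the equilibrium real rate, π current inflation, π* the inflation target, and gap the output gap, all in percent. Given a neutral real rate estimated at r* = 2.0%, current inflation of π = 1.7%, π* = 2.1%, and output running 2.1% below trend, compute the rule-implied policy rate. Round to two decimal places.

2.07%

Output 2.1% below potential → gap = -2.1.
R = 2.0 + 2.1 + 1.4 × (1.7 − 2.1) + 0.7 × (-2.1)
   = 2.0 + 2.1 − 0.56 − 1.47 = 2.07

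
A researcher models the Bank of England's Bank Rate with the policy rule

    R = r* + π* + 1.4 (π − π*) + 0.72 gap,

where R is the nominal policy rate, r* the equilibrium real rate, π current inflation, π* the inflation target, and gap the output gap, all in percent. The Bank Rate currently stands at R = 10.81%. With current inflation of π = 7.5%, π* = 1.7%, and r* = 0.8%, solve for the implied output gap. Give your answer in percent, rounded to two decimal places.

0.26%

0.72 gap = 10.81 − 0.8 − 1.7 − 1.4 × (7.5 − 1.7) = 0.19
gap = 0.19 / 0.72 = 0.26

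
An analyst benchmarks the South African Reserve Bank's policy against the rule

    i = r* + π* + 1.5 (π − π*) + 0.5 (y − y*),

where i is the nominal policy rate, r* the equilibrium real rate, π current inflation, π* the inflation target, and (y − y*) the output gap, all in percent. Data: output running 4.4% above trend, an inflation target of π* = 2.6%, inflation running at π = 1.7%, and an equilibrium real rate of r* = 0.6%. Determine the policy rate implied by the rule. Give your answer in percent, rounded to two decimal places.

Output 4.4% above potential → (y − y*) = 4.4.
i = 0.6 + 2.6 + 1.5 × (1.7 − 2.6) + 0.5 × 4.4
   = 0.6 + 2.6 − 1.35 + 2.2 = 4.05

4.05%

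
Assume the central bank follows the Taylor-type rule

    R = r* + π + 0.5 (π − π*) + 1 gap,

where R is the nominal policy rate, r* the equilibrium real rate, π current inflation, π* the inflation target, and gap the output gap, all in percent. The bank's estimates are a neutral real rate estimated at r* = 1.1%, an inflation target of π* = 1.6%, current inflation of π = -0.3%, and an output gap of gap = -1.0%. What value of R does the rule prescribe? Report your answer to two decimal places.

R = 1.1 + (-0.3) + 0.5 × (-0.3 − 1.6) + 1 × (-1.0)
   = 1.1 − 0.3 − 0.95 − 1 = -1.15

-1.15%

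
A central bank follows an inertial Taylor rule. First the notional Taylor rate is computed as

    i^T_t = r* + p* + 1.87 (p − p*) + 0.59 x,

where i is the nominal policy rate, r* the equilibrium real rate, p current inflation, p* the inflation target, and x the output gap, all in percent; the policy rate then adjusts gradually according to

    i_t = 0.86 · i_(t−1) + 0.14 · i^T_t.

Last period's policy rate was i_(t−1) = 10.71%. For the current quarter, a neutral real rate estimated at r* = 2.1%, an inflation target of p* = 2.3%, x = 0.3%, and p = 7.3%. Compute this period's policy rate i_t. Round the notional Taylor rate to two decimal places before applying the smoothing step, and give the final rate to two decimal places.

11.16%

i^T_t = 2.1 + 2.3 + 1.87 × (7.3 − 2.3) + 0.59 × 0.3
   = 2.1 + 2.3 + 9.35 + 0.177 = 13.93
i_t = 0.86 × 10.71 + 0.14 × 13.93 = 9.2106 + 1.9502 = 11.16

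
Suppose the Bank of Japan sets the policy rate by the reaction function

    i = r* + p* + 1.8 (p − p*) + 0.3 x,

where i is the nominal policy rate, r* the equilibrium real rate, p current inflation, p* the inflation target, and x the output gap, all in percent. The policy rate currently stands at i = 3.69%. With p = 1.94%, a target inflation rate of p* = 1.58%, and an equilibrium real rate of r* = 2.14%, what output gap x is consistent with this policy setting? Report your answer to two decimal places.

0.3 x = 3.69 − 2.14 − 1.58 − 1.8 × (1.94 − 1.58) = -0.678
x = -0.678 / 0.3 = -2.26

-2.26%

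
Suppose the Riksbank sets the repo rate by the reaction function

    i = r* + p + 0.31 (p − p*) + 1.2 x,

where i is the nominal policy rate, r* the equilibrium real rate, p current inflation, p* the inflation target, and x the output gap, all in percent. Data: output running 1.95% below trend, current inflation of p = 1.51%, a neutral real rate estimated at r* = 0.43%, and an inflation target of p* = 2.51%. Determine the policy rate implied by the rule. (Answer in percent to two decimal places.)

Output 1.95% below potential → x = -1.95.
i = 0.43 + 1.51 + 0.31 × (1.51 − 2.51) + 1.2 × (-1.95)
   = 0.43 + 1.51 − 0.31 − 2.34 = -0.71

-0.71%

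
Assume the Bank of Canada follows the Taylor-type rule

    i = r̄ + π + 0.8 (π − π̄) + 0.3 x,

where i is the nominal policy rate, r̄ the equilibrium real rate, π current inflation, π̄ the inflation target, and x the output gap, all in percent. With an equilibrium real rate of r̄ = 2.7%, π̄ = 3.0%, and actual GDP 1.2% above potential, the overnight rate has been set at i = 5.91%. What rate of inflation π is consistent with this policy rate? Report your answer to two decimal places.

Output 1.2% above potential → x = 1.2.
Collecting π: i = r̄ + (1 + 0.8) π − 0.8 π̄ + 0.3 x
1.8 π = 5.91 − 2.7 + 0.8 × 3.0 − 0.3 × 1.2 = 5.25
π = 5.25 / 1.8 = 2.92

2.92%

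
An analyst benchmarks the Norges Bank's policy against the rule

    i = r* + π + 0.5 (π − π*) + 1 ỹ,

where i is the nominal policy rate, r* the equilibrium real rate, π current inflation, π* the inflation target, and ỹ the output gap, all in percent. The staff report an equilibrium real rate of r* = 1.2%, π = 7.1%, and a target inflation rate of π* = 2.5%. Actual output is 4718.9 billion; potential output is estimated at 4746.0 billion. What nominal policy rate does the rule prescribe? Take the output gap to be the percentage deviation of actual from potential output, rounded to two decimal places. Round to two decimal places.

10.03%

Output gap = 100 × (4718.9 − 4746.0) / 4746.0 = -0.57%.
i = 1.20 + 7.10 + 0.5 × (7.10 − 2.50) + 1 × (-0.57)
   = 1.20 + 7.1 + 2.3 − 0.57 = 10.03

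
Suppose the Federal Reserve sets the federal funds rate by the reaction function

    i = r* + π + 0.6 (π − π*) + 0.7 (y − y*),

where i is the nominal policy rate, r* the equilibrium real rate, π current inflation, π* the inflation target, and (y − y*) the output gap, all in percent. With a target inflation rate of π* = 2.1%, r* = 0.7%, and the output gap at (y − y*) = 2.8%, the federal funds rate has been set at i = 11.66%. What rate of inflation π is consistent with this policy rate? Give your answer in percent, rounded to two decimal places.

Collecting π: i = r* + (1 + 0.6) π − 0.6 π* + 0.7 (y − y*)
1.6 π = 11.66 − 0.7 + 0.6 × 2.1 − 0.7 × 2.8 = 10.26
π = 10.26 / 1.6 = 6.41

6.41%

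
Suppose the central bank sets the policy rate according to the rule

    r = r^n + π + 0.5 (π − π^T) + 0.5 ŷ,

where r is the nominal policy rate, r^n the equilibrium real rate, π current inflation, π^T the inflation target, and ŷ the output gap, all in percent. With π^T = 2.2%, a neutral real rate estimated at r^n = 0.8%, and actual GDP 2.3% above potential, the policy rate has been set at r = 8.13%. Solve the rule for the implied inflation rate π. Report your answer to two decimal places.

Output 2.3% above potential → ŷ = 2.3.
Collecting π: r = r^n + (1 + 0.5) π − 0.5 π^T + 0.5 ŷ
1.5 π = 8.13 − 0.8 + 0.5 × 2.2 − 0.5 × 2.3 = 7.28
π = 7.28 / 1.5 = 4.85

4.85%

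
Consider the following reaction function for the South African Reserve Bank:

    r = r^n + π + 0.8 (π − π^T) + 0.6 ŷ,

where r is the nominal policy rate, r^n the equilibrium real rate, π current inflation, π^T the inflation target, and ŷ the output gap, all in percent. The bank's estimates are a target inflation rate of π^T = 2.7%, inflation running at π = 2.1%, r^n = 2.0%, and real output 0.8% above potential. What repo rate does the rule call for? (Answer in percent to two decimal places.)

4.10%

Output 0.8% above potential → ŷ = 0.8.
r = 2.0 + 2.1 + 0.8 × (2.1 − 2.7) + 0.6 × 0.8
   = 2.0 + 2.1 − 0.48 + 0.48 = 4.10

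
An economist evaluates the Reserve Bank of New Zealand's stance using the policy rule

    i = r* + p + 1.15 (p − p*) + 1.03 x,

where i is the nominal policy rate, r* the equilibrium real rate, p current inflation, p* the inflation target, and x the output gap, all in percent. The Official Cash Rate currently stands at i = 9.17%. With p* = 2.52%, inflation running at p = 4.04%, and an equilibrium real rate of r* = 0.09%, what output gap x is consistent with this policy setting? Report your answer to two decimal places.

3.20%

1.03 x = 9.17 − 0.09 − 4.04 − 1.15 × (4.04 − 2.52) = 3.292
x = 3.292 / 1.03 = 3.20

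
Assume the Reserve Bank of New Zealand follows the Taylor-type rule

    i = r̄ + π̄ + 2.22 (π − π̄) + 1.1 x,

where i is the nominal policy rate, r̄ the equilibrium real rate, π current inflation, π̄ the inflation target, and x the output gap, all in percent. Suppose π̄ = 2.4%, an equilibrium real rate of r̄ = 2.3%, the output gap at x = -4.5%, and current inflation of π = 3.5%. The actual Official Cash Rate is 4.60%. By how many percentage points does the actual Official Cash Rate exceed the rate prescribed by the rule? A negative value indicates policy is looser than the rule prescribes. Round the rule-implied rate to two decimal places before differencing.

2.41 pp

i = 2.3 + 2.4 + 2.22 × (3.5 − 2.4) + 1.1 × (-4.5)
   = 2.3 + 2.4 + 2.442 − 4.95 = 2.19
Deviation = 4.60 − 2.19 = 2.41 pp.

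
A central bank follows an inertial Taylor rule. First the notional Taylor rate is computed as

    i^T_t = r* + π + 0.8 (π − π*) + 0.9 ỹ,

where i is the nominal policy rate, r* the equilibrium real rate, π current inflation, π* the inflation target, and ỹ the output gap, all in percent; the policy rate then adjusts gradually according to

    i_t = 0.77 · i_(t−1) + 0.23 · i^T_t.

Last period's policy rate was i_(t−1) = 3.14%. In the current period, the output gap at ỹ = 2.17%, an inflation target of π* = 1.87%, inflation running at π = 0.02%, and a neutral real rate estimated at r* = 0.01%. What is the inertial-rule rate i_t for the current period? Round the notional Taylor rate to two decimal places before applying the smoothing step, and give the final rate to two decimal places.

2.53%

i^T_t = 0.01 + 0.02 + 0.8 × (0.02 − 1.87) + 0.9 × 2.17
   = 0.01 + 0.02 − 1.48 + 1.953 = 0.50
i_t = 0.77 × 3.14 + 0.23 × 0.50 = 2.4178 + 0.115 = 2.53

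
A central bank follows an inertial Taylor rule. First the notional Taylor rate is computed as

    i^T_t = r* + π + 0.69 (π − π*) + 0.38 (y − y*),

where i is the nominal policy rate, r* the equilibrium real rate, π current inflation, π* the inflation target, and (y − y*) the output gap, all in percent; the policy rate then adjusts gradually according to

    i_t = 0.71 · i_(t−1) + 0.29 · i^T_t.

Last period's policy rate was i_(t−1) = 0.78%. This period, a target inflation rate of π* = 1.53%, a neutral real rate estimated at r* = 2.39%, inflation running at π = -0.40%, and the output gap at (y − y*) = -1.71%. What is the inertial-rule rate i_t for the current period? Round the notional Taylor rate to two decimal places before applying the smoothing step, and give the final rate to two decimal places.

i^T_t = 2.39 + (-0.40) + 0.69 × (-0.40 − 1.53) + 0.38 × (-1.71)
   = 2.39 − 0.4 − 1.3317 − 0.6498 = 0.01
i_t = 0.71 × 0.78 + 0.29 × 0.01 = 0.5538 + 0.0029 = 0.56

0.56%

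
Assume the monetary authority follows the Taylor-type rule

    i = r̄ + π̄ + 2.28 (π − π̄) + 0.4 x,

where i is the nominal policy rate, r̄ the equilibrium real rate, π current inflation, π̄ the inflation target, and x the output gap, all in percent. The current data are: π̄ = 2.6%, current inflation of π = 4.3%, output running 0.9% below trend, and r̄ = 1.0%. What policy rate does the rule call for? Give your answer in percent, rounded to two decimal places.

Output 0.9% below potential → x = -0.9.
i = 1.0 + 2.6 + 2.28 × (4.3 − 2.6) + 0.4 × (-0.9)
   = 1.0 + 2.6 + 3.876 − 0.36 = 7.12

7.12%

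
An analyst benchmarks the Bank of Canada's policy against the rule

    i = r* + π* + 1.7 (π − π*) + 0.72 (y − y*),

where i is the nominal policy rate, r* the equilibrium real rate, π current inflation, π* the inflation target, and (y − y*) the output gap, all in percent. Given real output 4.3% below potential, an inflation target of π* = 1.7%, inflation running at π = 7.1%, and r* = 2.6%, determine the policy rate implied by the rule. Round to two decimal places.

Output 4.3% below potential → (y − y*) = -4.3.
i = 2.6 + 1.7 + 1.7 × (7.1 − 1.7) + 0.72 × (-4.3)
   = 2.6 + 1.7 + 9.18 − 3.096 = 10.38

10.38%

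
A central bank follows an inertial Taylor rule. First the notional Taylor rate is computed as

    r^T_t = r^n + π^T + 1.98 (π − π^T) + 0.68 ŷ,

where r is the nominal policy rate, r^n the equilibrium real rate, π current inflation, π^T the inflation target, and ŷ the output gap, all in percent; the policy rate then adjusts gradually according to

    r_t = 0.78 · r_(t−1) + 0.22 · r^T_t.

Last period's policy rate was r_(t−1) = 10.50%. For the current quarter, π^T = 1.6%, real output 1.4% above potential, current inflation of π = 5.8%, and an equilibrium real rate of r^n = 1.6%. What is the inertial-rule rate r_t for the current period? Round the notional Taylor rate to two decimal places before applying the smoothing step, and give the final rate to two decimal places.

Output 1.4% above potential → ŷ = 1.4.
r^T_t = 1.6 + 1.6 + 1.98 × (5.8 − 1.6) + 0.68 × 1.4
   = 1.6 + 1.6 + 8.316 + 0.952 = 12.47
r_t = 0.78 × 10.50 + 0.22 × 12.47 = 8.19 + 2.7434 = 10.93

10.93%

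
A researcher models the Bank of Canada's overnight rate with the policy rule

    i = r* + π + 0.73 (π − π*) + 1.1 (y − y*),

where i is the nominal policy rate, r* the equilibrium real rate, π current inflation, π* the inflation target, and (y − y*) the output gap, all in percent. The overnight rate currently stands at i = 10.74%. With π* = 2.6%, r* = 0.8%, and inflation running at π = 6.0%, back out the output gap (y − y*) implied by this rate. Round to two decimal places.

1.1 (y − y*) = 10.74 − 0.8 − 6.0 − 0.73 × (6.0 − 2.6) = 1.458
(y − y*) = 1.458 / 1.1 = 1.33

1.33%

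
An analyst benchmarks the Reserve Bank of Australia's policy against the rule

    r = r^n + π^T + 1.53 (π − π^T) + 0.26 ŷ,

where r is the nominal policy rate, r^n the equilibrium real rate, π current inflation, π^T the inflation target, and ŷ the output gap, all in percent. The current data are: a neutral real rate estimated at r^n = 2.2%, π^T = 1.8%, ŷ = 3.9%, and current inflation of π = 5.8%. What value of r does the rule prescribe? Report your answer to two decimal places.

r = 2.2 + 1.8 + 1.53 × (5.8 − 1.8) + 0.26 × 3.9
   = 2.2 + 1.8 + 6.12 + 1.014 = 11.13

11.13%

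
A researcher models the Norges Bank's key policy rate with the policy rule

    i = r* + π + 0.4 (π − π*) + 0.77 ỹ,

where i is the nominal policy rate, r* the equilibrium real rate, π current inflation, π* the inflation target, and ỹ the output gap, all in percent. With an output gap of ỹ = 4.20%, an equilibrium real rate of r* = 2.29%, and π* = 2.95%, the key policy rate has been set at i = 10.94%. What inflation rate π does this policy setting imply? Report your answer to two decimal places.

4.71%

Collecting π: i = r* + (1 + 0.4) π − 0.4 π* + 0.77 ỹ
1.4 π = 10.94 − 2.29 + 0.4 × 2.95 − 0.77 × 4.20 = 6.596
π = 6.596 / 1.4 = 4.71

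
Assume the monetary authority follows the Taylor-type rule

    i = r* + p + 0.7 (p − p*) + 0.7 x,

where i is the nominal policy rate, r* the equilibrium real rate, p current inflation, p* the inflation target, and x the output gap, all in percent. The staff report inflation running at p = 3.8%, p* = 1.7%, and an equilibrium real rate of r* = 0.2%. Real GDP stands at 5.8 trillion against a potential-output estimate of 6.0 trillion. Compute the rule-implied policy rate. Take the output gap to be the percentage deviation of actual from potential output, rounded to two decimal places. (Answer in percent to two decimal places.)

Output gap = 100 × (5.8 − 6.0) / 6.0 = -3.33%.
i = 0.20 + 3.80 + 0.7 × (3.80 − 1.70) + 0.7 × (-3.33)
   = 0.20 + 3.8 + 1.47 − 2.331 = 3.14

3.14%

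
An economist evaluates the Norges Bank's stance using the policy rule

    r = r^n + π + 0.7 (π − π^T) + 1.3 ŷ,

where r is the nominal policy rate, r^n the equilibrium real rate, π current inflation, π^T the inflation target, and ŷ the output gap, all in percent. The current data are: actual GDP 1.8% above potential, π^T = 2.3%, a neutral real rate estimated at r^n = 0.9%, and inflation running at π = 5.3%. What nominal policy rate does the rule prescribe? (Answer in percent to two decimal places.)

10.64%

Output 1.8% above potential → ŷ = 1.8.
r = 0.9 + 5.3 + 0.7 × (5.3 − 2.3) + 1.3 × 1.8
   = 0.9 + 5.3 + 2.1 + 2.34 = 10.64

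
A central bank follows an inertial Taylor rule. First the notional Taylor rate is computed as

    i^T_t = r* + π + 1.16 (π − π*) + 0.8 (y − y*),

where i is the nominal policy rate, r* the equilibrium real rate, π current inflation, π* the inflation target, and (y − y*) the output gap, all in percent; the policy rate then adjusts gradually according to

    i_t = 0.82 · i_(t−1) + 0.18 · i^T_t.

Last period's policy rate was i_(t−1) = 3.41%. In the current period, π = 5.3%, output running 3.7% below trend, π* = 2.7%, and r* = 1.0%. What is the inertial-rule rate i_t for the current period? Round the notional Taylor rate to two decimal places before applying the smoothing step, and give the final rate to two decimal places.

Output 3.7% below potential → (y − y*) = -3.7.
i^T_t = 1.0 + 5.3 + 1.16 × (5.3 − 2.7) + 0.8 × (-3.7)
   = 1.0 + 5.3 + 3.016 − 2.96 = 6.36
i_t = 0.82 × 3.41 + 0.18 × 6.36 = 2.7962 + 1.1448 = 3.94

3.94%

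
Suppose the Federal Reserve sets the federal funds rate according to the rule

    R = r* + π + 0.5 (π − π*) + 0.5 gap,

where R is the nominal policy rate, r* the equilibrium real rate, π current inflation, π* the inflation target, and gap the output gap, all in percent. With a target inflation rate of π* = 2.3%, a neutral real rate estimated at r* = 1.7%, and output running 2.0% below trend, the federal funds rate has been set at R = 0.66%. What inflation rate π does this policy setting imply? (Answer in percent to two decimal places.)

0.74%

Output 2.0% below potential → gap = -2.0.
Collecting π: R = r* + (1 + 0.5) π − 0.5 π* + 0.5 gap
1.5 π = 0.66 − 1.7 + 0.5 × 2.3 − 0.5 × (-2.0) = 1.11
π = 1.11 / 1.5 = 0.74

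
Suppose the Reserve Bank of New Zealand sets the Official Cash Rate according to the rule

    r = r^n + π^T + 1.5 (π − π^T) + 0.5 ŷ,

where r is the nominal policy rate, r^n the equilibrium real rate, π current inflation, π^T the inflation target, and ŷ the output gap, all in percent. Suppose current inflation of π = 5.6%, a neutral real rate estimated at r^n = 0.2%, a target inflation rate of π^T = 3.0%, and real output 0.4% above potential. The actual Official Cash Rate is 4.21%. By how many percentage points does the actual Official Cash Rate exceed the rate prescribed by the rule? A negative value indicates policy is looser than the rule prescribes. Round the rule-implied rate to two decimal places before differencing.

-3.09 pp

Output 0.4% above potential → ŷ = 0.4.
r = 0.2 + 3.0 + 1.5 × (5.6 − 3.0) + 0.5 × 0.4
   = 0.2 + 3 + 3.9 + 0.2 = 7.30
Deviation = 4.21 − 7.30 = -3.09 pp.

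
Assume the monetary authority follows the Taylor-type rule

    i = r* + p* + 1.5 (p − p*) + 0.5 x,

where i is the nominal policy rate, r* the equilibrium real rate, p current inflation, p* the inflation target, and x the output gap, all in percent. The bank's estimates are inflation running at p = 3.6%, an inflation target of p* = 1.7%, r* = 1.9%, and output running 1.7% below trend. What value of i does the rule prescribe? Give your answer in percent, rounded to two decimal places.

Output 1.7% below potential → x = -1.7.
i = 1.9 + 1.7 + 1.5 × (3.6 − 1.7) + 0.5 × (-1.7)
   = 1.9 + 1.7 + 2.85 − 0.85 = 5.60

5.60%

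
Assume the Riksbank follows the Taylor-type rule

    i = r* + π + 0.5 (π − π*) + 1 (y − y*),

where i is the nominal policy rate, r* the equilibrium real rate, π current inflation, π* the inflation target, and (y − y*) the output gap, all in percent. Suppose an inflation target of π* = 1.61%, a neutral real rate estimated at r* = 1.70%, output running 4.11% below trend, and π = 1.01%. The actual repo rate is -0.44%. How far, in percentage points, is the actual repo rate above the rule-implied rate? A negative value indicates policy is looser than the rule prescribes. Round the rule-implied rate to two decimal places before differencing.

Output 4.11% below potential → (y − y*) = -4.11.
i = 1.70 + 1.01 + 0.5 × (1.01 − 1.61) + 1 × (-4.11)
   = 1.70 + 1.01 − 0.3 − 4.11 = -1.70
Deviation = -0.44 − (-1.70) = 1.26 pp.

1.26 pp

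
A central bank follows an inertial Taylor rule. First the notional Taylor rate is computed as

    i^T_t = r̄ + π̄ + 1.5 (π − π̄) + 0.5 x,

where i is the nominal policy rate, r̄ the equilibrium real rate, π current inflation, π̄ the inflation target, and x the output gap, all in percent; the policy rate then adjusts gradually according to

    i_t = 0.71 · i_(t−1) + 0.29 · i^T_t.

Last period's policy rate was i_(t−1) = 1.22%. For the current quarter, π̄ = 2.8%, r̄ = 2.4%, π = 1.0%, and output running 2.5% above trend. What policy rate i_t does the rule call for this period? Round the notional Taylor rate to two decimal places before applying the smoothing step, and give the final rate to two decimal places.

1.95%

Output 2.5% above potential → x = 2.5.
i^T_t = 2.4 + 2.8 + 1.5 × (1.0 − 2.8) + 0.5 × 2.5
   = 2.4 + 2.8 − 2.7 + 1.25 = 3.75
i_t = 0.71 × 1.22 + 0.29 × 3.75 = 0.8662 + 1.0875 = 1.95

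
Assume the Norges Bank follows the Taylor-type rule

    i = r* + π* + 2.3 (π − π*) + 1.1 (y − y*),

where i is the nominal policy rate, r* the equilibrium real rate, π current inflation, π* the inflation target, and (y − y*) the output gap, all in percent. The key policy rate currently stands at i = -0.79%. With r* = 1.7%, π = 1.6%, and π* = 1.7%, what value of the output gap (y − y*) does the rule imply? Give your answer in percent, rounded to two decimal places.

1.1 (y − y*) = -0.79 − 1.7 − 1.7 − 2.3 × (1.6 − 1.7) = -3.96
(y − y*) = -3.96 / 1.1 = -3.60

-3.60%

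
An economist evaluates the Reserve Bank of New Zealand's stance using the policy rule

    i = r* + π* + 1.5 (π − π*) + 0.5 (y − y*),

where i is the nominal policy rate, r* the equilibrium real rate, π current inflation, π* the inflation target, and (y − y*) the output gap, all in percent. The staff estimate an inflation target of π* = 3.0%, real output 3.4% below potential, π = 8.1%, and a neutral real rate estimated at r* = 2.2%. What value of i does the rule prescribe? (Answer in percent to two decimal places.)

Output 3.4% below potential → (y − y*) = -3.4.
i = 2.2 + 3.0 + 1.5 × (8.1 − 3.0) + 0.5 × (-3.4)
   = 2.2 + 3 + 7.65 − 1.7 = 11.15

11.15%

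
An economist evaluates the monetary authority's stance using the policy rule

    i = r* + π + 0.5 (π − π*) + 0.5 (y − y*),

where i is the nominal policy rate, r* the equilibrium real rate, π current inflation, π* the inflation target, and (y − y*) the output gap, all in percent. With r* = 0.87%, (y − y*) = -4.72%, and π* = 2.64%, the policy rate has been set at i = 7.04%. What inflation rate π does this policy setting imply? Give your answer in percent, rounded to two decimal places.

Collecting π: i = r* + (1 + 0.5) π − 0.5 π* + 0.5 (y − y*)
1.5 π = 7.04 − 0.87 + 0.5 × 2.64 − 0.5 × (-4.72) = 9.85
π = 9.85 / 1.5 = 6.57

6.57%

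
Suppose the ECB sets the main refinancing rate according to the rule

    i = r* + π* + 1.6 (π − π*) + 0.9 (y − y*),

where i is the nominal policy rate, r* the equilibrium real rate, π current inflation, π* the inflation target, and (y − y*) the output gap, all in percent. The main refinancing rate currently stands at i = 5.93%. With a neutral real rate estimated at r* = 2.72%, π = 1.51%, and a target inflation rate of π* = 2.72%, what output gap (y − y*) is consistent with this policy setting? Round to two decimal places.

2.70%

0.9 (y − y*) = 5.93 − 2.72 − 2.72 − 1.6 × (1.51 − 2.72) = 2.426
(y − y*) = 2.426 / 0.9 = 2.70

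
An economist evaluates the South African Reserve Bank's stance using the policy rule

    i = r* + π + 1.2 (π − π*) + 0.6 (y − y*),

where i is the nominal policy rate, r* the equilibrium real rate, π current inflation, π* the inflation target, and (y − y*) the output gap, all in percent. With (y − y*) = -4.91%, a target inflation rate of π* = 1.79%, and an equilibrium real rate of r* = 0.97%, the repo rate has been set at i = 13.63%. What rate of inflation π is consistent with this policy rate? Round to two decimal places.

8.07%

Collecting π: i = r* + (1 + 1.2) π − 1.2 π* + 0.6 (y − y*)
2.2 π = 13.63 − 0.97 + 1.2 × 1.79 − 0.6 × (-4.91) = 17.754
π = 17.754 / 2.2 = 8.07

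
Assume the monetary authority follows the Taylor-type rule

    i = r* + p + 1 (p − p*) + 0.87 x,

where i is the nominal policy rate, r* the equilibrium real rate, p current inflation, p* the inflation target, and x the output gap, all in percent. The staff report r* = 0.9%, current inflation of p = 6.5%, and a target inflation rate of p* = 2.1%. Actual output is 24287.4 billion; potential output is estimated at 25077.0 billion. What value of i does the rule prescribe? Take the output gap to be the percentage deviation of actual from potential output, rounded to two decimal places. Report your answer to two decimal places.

9.06%

Output gap = 100 × (24287.4 − 25077.0) / 25077.0 = -3.15%.
i = 0.90 + 6.50 + 1 × (6.50 − 2.10) + 0.87 × (-3.15)
   = 0.90 + 6.5 + 4.4 − 2.7405 = 9.06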